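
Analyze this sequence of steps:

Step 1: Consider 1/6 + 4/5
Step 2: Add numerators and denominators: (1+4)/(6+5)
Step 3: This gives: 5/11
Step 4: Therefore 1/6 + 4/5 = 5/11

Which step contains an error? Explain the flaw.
Step 2: Add numerators and denominators: (1+4)/(6+5)

Step 2 incorrectly adds fractions by separately adding numerators and denominators. This is wrong. The correct method requires a common denominator: 1/6 + 4/5 = (1×5 + 4×6)/(6×5) = 29/30 = 29/30. The method used gives 5/11, which is different.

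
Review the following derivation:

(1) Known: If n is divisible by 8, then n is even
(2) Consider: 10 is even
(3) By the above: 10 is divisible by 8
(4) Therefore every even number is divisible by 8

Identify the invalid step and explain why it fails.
Step 3: By the above: 10 is divisible by 8

Step 3 commits the fallacy of affirming the consequent. The known fact 'divisible by 8 → even' does NOT imply 'even → divisible by 8'. That would be the converse, which is false. For example, 10 is even but 10 ÷ 8 = 1.25, which is not an integer.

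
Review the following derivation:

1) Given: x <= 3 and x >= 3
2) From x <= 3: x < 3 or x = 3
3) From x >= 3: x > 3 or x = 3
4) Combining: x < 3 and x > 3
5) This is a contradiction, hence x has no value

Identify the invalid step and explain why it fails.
Step 4: Combining: x < 3 and x > 3

Step 4 incorrectly combines the conditions. From x <= 3 and x >= 3, the intersection is x = 3. The error treats the 'or' cases as 'and' requirements. The correct conclusion is that x = 3 is the unique solution, not that no solution exists.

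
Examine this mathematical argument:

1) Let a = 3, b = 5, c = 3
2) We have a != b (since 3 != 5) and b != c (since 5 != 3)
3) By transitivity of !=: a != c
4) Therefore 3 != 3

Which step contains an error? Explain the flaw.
Step 3: By transitivity of !=: a != c

Step 3 incorrectly applies transitivity to the '!=' relation. Transitivity states: if a R b and b R c, then a R c. However, '!=' is not transitive. Counterexample: 3 != 5 and 5 != 3, but 3 = 3 (both equal 3). Transitivity holds for relations like <, <=, =, but not for !=.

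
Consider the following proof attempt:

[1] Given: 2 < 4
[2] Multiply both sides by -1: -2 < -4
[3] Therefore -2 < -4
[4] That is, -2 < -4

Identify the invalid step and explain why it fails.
Step 2: Multiply both sides by -1: -2 < -4

Step 2 multiplies both sides by -1 but fails to reverse the inequality sign. When multiplying (or dividing) an inequality by a negative number, the direction must be reversed. Since 2 < 4, we should get -2 > -4, i.e., -2 > -4.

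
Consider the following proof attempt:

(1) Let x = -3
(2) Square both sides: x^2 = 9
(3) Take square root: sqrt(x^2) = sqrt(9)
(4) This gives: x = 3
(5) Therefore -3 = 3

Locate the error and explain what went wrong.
Step 4: This gives: x = 3

Step 4 incorrectly states that sqrt(x^2) = x. The correct identity is sqrt(x^2) = |x|. Since x = -3 < 0, we have sqrt(x^2) = |-3| = 3, not x = -3.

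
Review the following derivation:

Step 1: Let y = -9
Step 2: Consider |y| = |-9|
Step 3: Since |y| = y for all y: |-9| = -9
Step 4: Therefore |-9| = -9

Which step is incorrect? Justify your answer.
Step 3: Since |y| = y for all y: |-9| = -9

Step 3 incorrectly states that |y| = y for all y. The correct definition is |y| = y when y >= 0, and |y| = -y when y < 0. Since -9 < 0, we have |-9| = -(-9) = 9, not -9.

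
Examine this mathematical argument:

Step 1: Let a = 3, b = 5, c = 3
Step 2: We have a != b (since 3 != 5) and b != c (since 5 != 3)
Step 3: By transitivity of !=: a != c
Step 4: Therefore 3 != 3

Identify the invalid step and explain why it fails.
Step 3: By transitivity of !=: a != c

Step 3 incorrectly applies transitivity to the '!=' relation. Transitivity states: if a R b and b R c, then a R c. However, '!=' is not transitive. Counterexample: 3 != 5 and 5 != 3, but 3 = 3 (both equal 3). Transitivity holds for relations like <, <=, =, but not for !=.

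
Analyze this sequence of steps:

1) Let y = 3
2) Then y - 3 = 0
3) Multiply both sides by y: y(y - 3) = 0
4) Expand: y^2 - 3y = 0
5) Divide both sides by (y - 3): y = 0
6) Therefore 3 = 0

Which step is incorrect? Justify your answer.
Step 5: Divide both sides by (y - 3): y = 0

Step 5 divides both sides by (y - 3). However, since y = 3, we have (y - 3) = 0. Division by zero is undefined, making this step invalid.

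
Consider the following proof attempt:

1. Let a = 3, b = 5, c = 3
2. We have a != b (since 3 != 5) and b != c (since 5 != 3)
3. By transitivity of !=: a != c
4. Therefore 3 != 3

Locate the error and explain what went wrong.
Step 3: By transitivity of !=: a != c

Step 3 incorrectly applies transitivity to the '!=' relation. Transitivity states: if a R b and b R c, then a R c. However, '!=' is not transitive. Counterexample: 3 != 5 and 5 != 3, but 3 = 3 (both equal 3). Transitivity holds for relations like <, <=, =, but not for !=.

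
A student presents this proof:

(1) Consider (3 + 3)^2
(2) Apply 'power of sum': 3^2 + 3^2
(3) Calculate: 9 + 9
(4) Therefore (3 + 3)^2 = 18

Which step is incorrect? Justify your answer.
Step 2: Apply 'power of sum': 3^2 + 3^2

Step 2 incorrectly applies a non-existent rule '(a+b)^n = a^n + b^n'. This is false in general. The correct expansion uses the binomial theorem. The actual value is (3 + 3)^2 = 6^2 = 36, not 18.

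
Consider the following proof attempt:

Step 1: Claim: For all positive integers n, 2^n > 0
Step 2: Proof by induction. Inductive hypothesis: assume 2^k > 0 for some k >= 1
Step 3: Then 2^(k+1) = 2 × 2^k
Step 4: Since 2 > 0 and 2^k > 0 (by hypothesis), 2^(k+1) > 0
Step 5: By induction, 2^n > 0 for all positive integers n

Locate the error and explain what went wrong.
Step 5: By induction, 2^n > 0 for all positive integers n

Step 5 concludes the proof by induction, but no base case was ever established. A valid induction proof requires: (1) a base case proving 2^1 > 0, and (2) an inductive step showing IF 2^k > 0 THEN 2^(k+1) > 0. Steps 2-4 correctly establish the inductive step, but without the base case the conclusion in step 5 does not follow.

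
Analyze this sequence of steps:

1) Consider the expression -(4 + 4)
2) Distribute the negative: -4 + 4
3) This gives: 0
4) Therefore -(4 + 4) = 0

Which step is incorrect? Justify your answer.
Step 2: Distribute the negative: -4 + 4

Step 2 incorrectly distributes the negative sign. The correct distribution is -(4 + 4) = -4 - 4 = -8. The negative must be applied to both terms, not just the first. The error treats -(4 + 4) as -4 + 4, which equals 0 instead of -8.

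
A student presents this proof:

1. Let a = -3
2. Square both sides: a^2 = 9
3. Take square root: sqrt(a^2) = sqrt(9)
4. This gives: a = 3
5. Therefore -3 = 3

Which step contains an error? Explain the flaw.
Step 4: This gives: a = 3

Step 4 incorrectly states that sqrt(a^2) = a. The correct identity is sqrt(a^2) = |a|. Since a = -3 < 0, we have sqrt(a^2) = |-3| = 3, not a = -3.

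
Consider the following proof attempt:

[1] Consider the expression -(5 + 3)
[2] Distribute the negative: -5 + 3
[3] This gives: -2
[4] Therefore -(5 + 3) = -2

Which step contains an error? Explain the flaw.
Step 2: Distribute the negative: -5 + 3

Step 2 incorrectly distributes the negative sign. The correct distribution is -(5 + 3) = -5 - 3 = -8. The negative must be applied to both terms, not just the first. The error treats -(5 + 3) as -5 + 3, which equals -2 instead of -8.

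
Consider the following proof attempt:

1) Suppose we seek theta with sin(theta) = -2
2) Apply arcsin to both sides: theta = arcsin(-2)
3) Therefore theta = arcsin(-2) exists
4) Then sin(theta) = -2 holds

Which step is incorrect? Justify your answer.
Step 2: Apply arcsin to both sides: theta = arcsin(-2)

Step 2 applies arcsin to -2. However, arcsin(x) is only defined for x in [-1, 1] because sin(theta) can only produce values in that range. Since |-2| > 1, arcsin(-2) is undefined. There is no angle whose sine equals -2.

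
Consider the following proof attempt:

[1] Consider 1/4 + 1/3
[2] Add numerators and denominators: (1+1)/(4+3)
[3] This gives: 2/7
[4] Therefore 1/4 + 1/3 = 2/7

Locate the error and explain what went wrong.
Step 2: Add numerators and denominators: (1+1)/(4+3)

Step 2 incorrectly adds fractions by separately adding numerators and denominators. This is wrong. The correct method requires a common denominator: 1/4 + 1/3 = (1×3 + 1×4)/(4×3) = 7/12 = 7/12. The method used gives 2/7, which is different.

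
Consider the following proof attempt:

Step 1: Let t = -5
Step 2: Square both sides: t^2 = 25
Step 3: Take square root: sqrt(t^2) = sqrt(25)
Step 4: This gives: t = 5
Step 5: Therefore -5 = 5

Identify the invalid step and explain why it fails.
Step 4: This gives: t = 5

Step 4 incorrectly states that sqrt(t^2) = t. The correct identity is sqrt(t^2) = |t|. Since t = -5 < 0, we have sqrt(t^2) = |-5| = 5, not t = -5.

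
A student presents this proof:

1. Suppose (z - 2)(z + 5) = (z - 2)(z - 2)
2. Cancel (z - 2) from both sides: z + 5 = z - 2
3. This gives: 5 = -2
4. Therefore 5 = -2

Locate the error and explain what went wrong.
Step 2: Cancel (z - 2) from both sides: z + 5 = z - 2

Step 2 cancels (z - 2) from both sides. This is only valid if (z - 2) ≠ 0, i.e., z ≠ 2. When z = 2, both sides equal zero regardless of the other factors. The correct approach requires considering z = 2 as a separate case.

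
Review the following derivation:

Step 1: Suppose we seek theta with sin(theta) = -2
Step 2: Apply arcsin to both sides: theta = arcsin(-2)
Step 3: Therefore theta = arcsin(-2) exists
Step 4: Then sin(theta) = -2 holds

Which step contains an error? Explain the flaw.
Step 2: Apply arcsin to both sides: theta = arcsin(-2)

Step 2 applies arcsin to -2. However, arcsin(x) is only defined for x in [-1, 1] because sin(theta) can only produce values in that range. Since |-2| > 1, arcsin(-2) is undefined. There is no angle whose sine equals -2.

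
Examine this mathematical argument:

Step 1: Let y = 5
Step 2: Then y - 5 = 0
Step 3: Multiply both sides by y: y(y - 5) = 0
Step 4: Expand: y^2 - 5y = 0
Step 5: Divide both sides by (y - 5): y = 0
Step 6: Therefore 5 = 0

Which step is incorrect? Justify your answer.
Step 5: Divide both sides by (y - 5): y = 0

Step 5 divides both sides by (y - 5). However, since y = 5, we have (y - 5) = 0. Division by zero is undefined, making this step invalid.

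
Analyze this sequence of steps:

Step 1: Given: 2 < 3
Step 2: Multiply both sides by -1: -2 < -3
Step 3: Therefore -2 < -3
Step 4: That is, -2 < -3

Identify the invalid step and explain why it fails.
Step 2: Multiply both sides by -1: -2 < -3

Step 2 multiplies both sides by -1 but fails to reverse the inequality sign. When multiplying (or dividing) an inequality by a negative number, the direction must be reversed. Since 2 < 3, we should get -2 > -3, i.e., -2 > -3.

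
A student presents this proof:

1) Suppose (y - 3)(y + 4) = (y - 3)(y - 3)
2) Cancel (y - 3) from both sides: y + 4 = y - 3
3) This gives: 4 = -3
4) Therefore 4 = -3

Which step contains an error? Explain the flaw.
Step 2: Cancel (y - 3) from both sides: y + 4 = y - 3

Step 2 cancels (y - 3) from both sides. This is only valid if (y - 3) ≠ 0, i.e., y ≠ 3. When y = 3, both sides equal zero regardless of the other factors. The correct approach requires considering y = 3 as a separate case.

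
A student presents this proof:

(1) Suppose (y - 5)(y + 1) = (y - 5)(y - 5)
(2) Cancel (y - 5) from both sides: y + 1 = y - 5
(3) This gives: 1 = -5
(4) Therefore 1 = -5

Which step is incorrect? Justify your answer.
Step 2: Cancel (y - 5) from both sides: y + 1 = y - 5

Step 2 cancels (y - 5) from both sides. This is only valid if (y - 5) ≠ 0, i.e., y ≠ 5. When y = 5, both sides equal zero regardless of the other factors. The correct approach requires considering y = 5 as a separate case.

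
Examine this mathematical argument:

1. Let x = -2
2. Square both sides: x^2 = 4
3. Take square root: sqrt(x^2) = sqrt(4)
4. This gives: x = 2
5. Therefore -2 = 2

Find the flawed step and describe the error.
Step 4: This gives: x = 2

Step 4 incorrectly states that sqrt(x^2) = x. The correct identity is sqrt(x^2) = |x|. Since x = -2 < 0, we have sqrt(x^2) = |-2| = 2, not x = -2.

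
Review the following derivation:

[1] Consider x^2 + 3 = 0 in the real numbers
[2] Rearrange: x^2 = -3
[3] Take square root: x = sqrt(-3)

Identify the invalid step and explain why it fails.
Step 3: Take square root: x = sqrt(-3)

Step 3 takes the square root of -3, which is negative. In the real number system, the square root of a negative number is undefined. The equation x^2 + 3 = 0 has no real solutions. Square roots of negative numbers only exist in the complex numbers.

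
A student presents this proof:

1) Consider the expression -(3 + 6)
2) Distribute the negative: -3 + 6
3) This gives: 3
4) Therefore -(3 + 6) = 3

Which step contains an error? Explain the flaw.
Step 2: Distribute the negative: -3 + 6

Step 2 incorrectly distributes the negative sign. The correct distribution is -(3 + 6) = -3 - 6 = -9. The negative must be applied to both terms, not just the first. The error treats -(3 + 6) as -3 + 6, which equals 3 instead of -9.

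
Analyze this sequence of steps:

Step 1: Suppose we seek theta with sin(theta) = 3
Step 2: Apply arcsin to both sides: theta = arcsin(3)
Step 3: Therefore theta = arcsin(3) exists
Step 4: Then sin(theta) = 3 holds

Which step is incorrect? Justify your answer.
Step 2: Apply arcsin to both sides: theta = arcsin(3)

Step 2 applies arcsin to 3. However, arcsin(x) is only defined for x in [-1, 1] because sin(theta) can only produce values in that range. Since |3| > 1, arcsin(3) is undefined. There is no angle whose sine equals 3.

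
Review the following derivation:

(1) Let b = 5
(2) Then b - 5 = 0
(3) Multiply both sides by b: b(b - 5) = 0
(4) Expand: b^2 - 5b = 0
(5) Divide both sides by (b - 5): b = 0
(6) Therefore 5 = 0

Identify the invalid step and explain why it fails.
Step 5: Divide both sides by (b - 5): b = 0

Step 5 divides both sides by (b - 5). However, since b = 5, we have (b - 5) = 0. Division by zero is undefined, making this step invalid.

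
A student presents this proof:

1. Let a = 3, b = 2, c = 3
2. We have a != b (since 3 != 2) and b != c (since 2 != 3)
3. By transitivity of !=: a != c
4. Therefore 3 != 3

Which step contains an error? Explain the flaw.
Step 3: By transitivity of !=: a != c

Step 3 incorrectly applies transitivity to the '!=' relation. Transitivity states: if a R b and b R c, then a R c. However, '!=' is not transitive. Counterexample: 3 != 2 and 2 != 3, but 3 = 3 (both equal 3). Transitivity holds for relations like <, <=, =, but not for !=.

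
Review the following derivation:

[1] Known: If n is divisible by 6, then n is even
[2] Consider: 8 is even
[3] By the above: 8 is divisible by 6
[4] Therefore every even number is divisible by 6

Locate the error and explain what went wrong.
Step 3: By the above: 8 is divisible by 6

Step 3 commits the fallacy of affirming the consequent. The known fact 'divisible by 6 → even' does NOT imply 'even → divisible by 6'. That would be the converse, which is false. For example, 8 is even but 8 ÷ 6 = 1.33, which is not an integer.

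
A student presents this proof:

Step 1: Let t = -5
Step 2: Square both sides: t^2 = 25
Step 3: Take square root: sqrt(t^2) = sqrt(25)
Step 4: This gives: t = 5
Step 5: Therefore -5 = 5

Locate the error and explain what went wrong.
Step 4: This gives: t = 5

Step 4 incorrectly states that sqrt(t^2) = t. The correct identity is sqrt(t^2) = |t|. Since t = -5 < 0, we have sqrt(t^2) = |-5| = 5, not t = -5.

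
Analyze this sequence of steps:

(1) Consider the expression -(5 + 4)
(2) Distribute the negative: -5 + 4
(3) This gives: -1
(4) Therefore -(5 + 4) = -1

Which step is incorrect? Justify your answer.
Step 2: Distribute the negative: -5 + 4

Step 2 incorrectly distributes the negative sign. The correct distribution is -(5 + 4) = -5 - 4 = -9. The negative must be applied to both terms, not just the first. The error treats -(5 + 4) as -5 + 4, which equals -1 instead of -9.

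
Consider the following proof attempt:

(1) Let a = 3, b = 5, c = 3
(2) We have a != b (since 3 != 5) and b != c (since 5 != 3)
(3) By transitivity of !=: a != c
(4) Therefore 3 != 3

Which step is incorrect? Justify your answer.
Step 3: By transitivity of !=: a != c

Step 3 incorrectly applies transitivity to the '!=' relation. Transitivity states: if a R b and b R c, then a R c. However, '!=' is not transitive. Counterexample: 3 != 5 and 5 != 3, but 3 = 3 (both equal 3). Transitivity holds for relations like <, <=, =, but not for !=.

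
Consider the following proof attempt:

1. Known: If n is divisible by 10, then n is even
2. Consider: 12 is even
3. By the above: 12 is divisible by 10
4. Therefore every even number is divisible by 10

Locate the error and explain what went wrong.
Step 3: By the above: 12 is divisible by 10

Step 3 commits the fallacy of affirming the consequent. The known fact 'divisible by 10 → even' does NOT imply 'even → divisible by 10'. That would be the converse, which is false. For example, 12 is even but 12 ÷ 10 = 1.20, which is not an integer.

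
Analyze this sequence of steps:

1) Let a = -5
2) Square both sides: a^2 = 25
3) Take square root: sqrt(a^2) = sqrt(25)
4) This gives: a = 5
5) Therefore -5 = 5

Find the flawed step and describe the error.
Step 4: This gives: a = 5

Step 4 incorrectly states that sqrt(a^2) = a. The correct identity is sqrt(a^2) = |a|. Since a = -5 < 0, we have sqrt(a^2) = |-5| = 5, not a = -5.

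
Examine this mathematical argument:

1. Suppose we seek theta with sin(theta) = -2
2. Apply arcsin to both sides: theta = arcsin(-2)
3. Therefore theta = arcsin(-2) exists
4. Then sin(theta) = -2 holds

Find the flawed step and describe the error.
Step 2: Apply arcsin to both sides: theta = arcsin(-2)

Step 2 applies arcsin to -2. However, arcsin(x) is only defined for x in [-1, 1] because sin(theta) can only produce values in that range. Since |-2| > 1, arcsin(-2) is undefined. There is no angle whose sine equals -2.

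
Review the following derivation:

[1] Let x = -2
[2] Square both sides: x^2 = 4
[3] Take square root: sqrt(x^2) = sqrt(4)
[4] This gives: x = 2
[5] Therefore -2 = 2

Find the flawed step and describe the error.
Step 4: This gives: x = 2

Step 4 incorrectly states that sqrt(x^2) = x. The correct identity is sqrt(x^2) = |x|. Since x = -2 < 0, we have sqrt(x^2) = |-2| = 2, not x = -2.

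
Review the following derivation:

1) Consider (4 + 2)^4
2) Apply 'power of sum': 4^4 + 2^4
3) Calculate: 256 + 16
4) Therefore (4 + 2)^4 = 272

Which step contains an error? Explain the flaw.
Step 2: Apply 'power of sum': 4^4 + 2^4

Step 2 incorrectly applies a non-existent rule '(a+b)^n = a^n + b^n'. This is false in general. The correct expansion uses the binomial theorem. The actual value is (4 + 2)^4 = 6^4 = 1296, not 272.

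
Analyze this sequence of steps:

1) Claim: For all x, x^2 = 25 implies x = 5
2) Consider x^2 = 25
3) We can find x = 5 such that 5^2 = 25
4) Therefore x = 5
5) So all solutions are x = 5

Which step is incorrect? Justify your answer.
Step 4: Therefore x = 5

Step 4 incorrectly concludes that x = 5 is the only solution. The proof shows that x = 5 is A solution (existence), but does not show it is the ONLY solution (uniqueness). In fact, x = -5 is also a solution since (-5)^2 = 25. Finding one solution doesn't prove there are no others.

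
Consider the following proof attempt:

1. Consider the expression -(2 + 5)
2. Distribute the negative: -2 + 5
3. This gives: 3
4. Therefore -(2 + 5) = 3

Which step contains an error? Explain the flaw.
Step 2: Distribute the negative: -2 + 5

Step 2 incorrectly distributes the negative sign. The correct distribution is -(2 + 5) = -2 - 5 = -7. The negative must be applied to both terms, not just the first. The error treats -(2 + 5) as -2 + 5, which equals 3 instead of -7.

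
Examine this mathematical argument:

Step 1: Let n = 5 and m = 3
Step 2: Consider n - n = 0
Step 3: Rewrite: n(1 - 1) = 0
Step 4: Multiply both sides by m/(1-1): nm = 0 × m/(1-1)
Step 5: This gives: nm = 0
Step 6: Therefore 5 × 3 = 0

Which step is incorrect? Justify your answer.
Step 4: Multiply both sides by m/(1-1): nm = 0 × m/(1-1)

Step 4 multiplies both sides by m/(1-1). However, 1-1 = 0, so this is multiplication by m/0, which is undefined. We cannot multiply by an undefined expression.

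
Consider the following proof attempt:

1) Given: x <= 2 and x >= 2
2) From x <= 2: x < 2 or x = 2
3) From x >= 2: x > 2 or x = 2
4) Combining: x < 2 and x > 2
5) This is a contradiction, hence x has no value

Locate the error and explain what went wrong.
Step 4: Combining: x < 2 and x > 2

Step 4 incorrectly combines the conditions. From x <= 2 and x >= 2, the intersection is x = 2. The error treats the 'or' cases as 'and' requirements. The correct conclusion is that x = 2 is the unique solution, not that no solution exists.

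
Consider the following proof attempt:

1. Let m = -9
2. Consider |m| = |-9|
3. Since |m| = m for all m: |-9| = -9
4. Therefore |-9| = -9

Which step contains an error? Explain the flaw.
Step 3: Since |m| = m for all m: |-9| = -9

Step 3 incorrectly states that |m| = m for all m. The correct definition is |m| = m when m >= 0, and |m| = -m when m < 0. Since -9 < 0, we have |-9| = -(-9) = 9, not -9.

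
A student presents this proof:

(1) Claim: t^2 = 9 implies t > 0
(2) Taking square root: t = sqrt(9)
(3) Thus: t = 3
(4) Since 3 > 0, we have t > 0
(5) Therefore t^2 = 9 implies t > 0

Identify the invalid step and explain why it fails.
Step 2: Taking square root: t = sqrt(9)

Step 2 takes the square root and assumes the positive root only. The equation t^2 = 9 actually has two solutions: t = 3 and t = -3. The proof silently assumes t > 0 without justification, then uses this assumption to conclude t > 0, which is circular. The counterexample t = -3 shows the claim is false.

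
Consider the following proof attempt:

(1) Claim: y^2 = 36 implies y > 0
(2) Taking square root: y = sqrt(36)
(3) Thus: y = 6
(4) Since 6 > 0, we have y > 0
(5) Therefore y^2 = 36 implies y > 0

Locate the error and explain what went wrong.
Step 2: Taking square root: y = sqrt(36)

Step 2 takes the square root and assumes the positive root only. The equation y^2 = 36 actually has two solutions: y = 6 and y = -6. The proof silently assumes y > 0 without justification, then uses this assumption to conclude y > 0, which is circular. The counterexample y = -6 shows the claim is false.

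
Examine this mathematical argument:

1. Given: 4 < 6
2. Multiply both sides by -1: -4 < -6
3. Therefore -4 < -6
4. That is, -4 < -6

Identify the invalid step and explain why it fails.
Step 2: Multiply both sides by -1: -4 < -6

Step 2 multiplies both sides by -1 but fails to reverse the inequality sign. When multiplying (or dividing) an inequality by a negative number, the direction must be reversed. Since 4 < 6, we should get -4 > -6, i.e., -4 > -6.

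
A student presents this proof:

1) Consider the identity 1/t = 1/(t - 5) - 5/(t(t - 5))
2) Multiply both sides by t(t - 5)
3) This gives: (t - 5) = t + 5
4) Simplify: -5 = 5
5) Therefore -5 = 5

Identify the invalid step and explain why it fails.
Step 3: This gives: (t - 5) = t + 5

Step 3 makes a sign error when clearing denominators. Multiplying -5/(t(t - 5)) by t(t - 5) gives -5, not +5. The correct result is (t - 5) = t - 5, which is trivially true, not (t - 5) = t + 5. (Step 1 is a valid identity: 1/(t - 5) - 5/(t(t - 5)) = (t - 5)/(t(t - 5)) = 1/t.)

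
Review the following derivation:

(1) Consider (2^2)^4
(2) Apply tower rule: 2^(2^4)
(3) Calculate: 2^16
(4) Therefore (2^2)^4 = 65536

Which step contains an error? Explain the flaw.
Step 2: Apply tower rule: 2^(2^4)

Step 2 incorrectly states that (a^b)^c = a^(b^c). The correct rule is (a^b)^c = a^(b×c). The actual value is (2^2)^4 = 2^8 = 256, not 2^16 = 65536.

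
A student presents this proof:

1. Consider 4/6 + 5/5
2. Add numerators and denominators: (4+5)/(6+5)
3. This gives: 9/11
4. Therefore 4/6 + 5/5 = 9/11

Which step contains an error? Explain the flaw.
Step 2: Add numerators and denominators: (4+5)/(6+5)

Step 2 incorrectly adds fractions by separately adding numerators and denominators. This is wrong. The correct method requires a common denominator: 4/6 + 5/5 = (4×5 + 5×6)/(6×5) = 50/30 = 5/3. The method used gives 9/11, which is different.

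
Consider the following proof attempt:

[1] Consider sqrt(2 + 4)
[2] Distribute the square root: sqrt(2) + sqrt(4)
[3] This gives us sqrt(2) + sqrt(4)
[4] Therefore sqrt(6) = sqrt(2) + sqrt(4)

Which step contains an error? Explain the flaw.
Step 2: Distribute the square root: sqrt(2) + sqrt(4)

Step 2 incorrectly 'distributes' the square root over addition. The square root function does not distribute: sqrt(a + b) ≠ sqrt(a) + sqrt(b). In fact, sqrt(2 + 4) = sqrt(6) ≈ 2.4495, while sqrt(2) + sqrt(4) ≈ 3.4142.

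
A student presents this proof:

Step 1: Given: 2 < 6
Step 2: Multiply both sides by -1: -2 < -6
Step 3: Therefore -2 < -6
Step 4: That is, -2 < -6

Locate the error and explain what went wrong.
Step 2: Multiply both sides by -1: -2 < -6

Step 2 multiplies both sides by -1 but fails to reverse the inequality sign. When multiplying (or dividing) an inequality by a negative number, the direction must be reversed. Since 2 < 6, we should get -2 > -6, i.e., -2 > -6.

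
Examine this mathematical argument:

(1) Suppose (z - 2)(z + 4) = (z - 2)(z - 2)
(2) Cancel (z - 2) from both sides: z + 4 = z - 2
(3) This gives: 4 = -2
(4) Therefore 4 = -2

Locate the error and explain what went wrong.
Step 2: Cancel (z - 2) from both sides: z + 4 = z - 2

Step 2 cancels (z - 2) from both sides. This is only valid if (z - 2) ≠ 0, i.e., z ≠ 2. When z = 2, both sides equal zero regardless of the other factors. The correct approach requires considering z = 2 as a separate case.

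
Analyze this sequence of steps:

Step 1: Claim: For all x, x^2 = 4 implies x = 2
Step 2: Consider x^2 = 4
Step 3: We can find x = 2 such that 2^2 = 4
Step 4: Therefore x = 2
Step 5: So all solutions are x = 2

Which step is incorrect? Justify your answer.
Step 4: Therefore x = 2

Step 4 incorrectly concludes that x = 2 is the only solution. The proof shows that x = 2 is A solution (existence), but does not show it is the ONLY solution (uniqueness). In fact, x = -2 is also a solution since (-2)^2 = 4. Finding one solution doesn't prove there are no others.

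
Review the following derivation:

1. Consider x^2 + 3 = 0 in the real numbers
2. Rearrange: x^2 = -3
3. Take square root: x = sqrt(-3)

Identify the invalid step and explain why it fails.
Step 3: Take square root: x = sqrt(-3)

Step 3 takes the square root of -3, which is negative. In the real number system, the square root of a negative number is undefined. The equation x^2 + 3 = 0 has no real solutions. Square roots of negative numbers only exist in the complex numbers.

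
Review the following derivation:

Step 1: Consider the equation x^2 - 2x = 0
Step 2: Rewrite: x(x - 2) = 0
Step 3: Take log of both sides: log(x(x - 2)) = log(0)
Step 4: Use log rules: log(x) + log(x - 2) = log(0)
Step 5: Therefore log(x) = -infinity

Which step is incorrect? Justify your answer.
Step 3: Take log of both sides: log(x(x - 2)) = log(0)

Step 3 takes the logarithm of both sides, resulting in log(0) on the right side. The logarithm is only defined for positive numbers; log(0) is undefined (approaches negative infinity). This operation is invalid.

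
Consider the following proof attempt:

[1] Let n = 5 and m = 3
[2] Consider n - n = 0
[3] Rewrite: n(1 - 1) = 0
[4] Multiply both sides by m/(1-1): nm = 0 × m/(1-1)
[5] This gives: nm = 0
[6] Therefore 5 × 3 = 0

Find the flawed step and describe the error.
Step 4: Multiply both sides by m/(1-1): nm = 0 × m/(1-1)

Step 4 multiplies both sides by m/(1-1). However, 1-1 = 0, so this is multiplication by m/0, which is undefined. We cannot multiply by an undefined expression.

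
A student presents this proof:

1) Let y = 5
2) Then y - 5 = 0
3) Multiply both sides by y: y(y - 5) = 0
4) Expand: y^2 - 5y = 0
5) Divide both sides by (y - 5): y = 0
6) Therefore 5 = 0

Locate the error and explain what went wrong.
Step 5: Divide both sides by (y - 5): y = 0

Step 5 divides both sides by (y - 5). However, since y = 5, we have (y - 5) = 0. Division by zero is undefined, making this step invalid.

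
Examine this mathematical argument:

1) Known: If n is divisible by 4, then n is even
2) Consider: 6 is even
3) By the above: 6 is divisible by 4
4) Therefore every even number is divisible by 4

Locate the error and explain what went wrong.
Step 3: By the above: 6 is divisible by 4

Step 3 commits the fallacy of affirming the consequent. The known fact 'divisible by 4 → even' does NOT imply 'even → divisible by 4'. That would be the converse, which is false. For example, 6 is even but 6 ÷ 4 = 1.50, which is not an integer.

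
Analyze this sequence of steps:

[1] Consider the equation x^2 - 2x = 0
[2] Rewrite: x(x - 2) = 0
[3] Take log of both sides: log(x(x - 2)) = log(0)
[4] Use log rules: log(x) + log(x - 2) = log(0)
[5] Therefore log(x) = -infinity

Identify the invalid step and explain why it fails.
Step 3: Take log of both sides: log(x(x - 2)) = log(0)

Step 3 takes the logarithm of both sides, resulting in log(0) on the right side. The logarithm is only defined for positive numbers; log(0) is undefined (approaches negative infinity). This operation is invalid.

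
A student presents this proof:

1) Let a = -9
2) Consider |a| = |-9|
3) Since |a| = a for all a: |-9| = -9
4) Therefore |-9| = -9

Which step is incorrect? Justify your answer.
Step 3: Since |a| = a for all a: |-9| = -9

Step 3 incorrectly states that |a| = a for all a. The correct definition is |a| = a when a >= 0, and |a| = -a when a < 0. Since -9 < 0, we have |-9| = -(-9) = 9, not -9.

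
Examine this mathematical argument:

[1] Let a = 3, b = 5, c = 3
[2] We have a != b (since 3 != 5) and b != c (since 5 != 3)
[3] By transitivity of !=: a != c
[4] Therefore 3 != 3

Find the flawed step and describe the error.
Step 3: By transitivity of !=: a != c

Step 3 incorrectly applies transitivity to the '!=' relation. Transitivity states: if a R b and b R c, then a R c. However, '!=' is not transitive. Counterexample: 3 != 5 and 5 != 3, but 3 = 3 (both equal 3). Transitivity holds for relations like <, <=, =, but not for !=.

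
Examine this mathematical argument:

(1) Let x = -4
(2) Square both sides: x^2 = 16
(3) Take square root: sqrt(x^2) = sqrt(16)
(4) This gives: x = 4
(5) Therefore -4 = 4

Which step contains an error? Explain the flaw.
Step 4: This gives: x = 4

Step 4 incorrectly states that sqrt(x^2) = x. The correct identity is sqrt(x^2) = |x|. Since x = -4 < 0, we have sqrt(x^2) = |-4| = 4, not x = -4.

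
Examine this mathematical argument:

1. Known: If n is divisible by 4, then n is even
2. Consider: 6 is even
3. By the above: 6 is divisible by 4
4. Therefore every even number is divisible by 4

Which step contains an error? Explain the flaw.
Step 3: By the above: 6 is divisible by 4

Step 3 commits the fallacy of affirming the consequent. The known fact 'divisible by 4 → even' does NOT imply 'even → divisible by 4'. That would be the converse, which is false. For example, 6 is even but 6 ÷ 4 = 1.50, which is not an integer.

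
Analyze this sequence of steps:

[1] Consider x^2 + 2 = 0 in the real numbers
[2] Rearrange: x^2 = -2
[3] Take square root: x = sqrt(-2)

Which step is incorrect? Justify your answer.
Step 3: Take square root: x = sqrt(-2)

Step 3 takes the square root of -2, which is negative. In the real number system, the square root of a negative number is undefined. The equation x^2 + 2 = 0 has no real solutions. Square roots of negative numbers only exist in the complex numbers.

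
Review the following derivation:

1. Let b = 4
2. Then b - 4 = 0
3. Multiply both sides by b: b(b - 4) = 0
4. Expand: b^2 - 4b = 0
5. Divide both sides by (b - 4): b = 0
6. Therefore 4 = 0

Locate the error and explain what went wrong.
Step 5: Divide both sides by (b - 4): b = 0

Step 5 divides both sides by (b - 4). However, since b = 4, we have (b - 4) = 0. Division by zero is undefined, making this step invalid.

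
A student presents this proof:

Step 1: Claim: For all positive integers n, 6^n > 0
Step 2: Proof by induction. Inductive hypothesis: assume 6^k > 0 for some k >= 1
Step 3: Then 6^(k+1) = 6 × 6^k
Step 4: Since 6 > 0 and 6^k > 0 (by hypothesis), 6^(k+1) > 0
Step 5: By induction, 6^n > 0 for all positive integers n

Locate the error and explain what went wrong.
Step 5: By induction, 6^n > 0 for all positive integers n

Step 5 concludes the proof by induction, but no base case was ever established. A valid induction proof requires: (1) a base case proving 6^1 > 0, and (2) an inductive step showing IF 6^k > 0 THEN 6^(k+1) > 0. Steps 2-4 correctly establish the inductive step, but without the base case the conclusion in step 5 does not follow.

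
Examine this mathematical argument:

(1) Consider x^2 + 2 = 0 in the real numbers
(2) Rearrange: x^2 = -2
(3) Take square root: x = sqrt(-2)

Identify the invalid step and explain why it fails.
Step 3: Take square root: x = sqrt(-2)

Step 3 takes the square root of -2, which is negative. In the real number system, the square root of a negative number is undefined. The equation x^2 + 2 = 0 has no real solutions. Square roots of negative numbers only exist in the complex numbers.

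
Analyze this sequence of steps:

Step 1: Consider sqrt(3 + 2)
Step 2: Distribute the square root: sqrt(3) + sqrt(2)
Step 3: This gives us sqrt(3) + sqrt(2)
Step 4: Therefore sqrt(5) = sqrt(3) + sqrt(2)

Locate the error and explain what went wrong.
Step 2: Distribute the square root: sqrt(3) + sqrt(2)

Step 2 incorrectly 'distributes' the square root over addition. The square root function does not distribute: sqrt(a + b) ≠ sqrt(a) + sqrt(b). In fact, sqrt(3 + 2) = sqrt(5) ≈ 2.2361, while sqrt(3) + sqrt(2) ≈ 3.1463.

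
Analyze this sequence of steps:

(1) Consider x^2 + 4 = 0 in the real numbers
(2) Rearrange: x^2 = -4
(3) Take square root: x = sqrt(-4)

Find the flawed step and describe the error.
Step 3: Take square root: x = sqrt(-4)

Step 3 takes the square root of -4, which is negative. In the real number system, the square root of a negative number is undefined. The equation x^2 + 4 = 0 has no real solutions. Square roots of negative numbers only exist in the complex numbers.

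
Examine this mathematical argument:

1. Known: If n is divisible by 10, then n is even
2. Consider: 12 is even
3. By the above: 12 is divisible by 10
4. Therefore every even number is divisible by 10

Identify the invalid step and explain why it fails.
Step 3: By the above: 12 is divisible by 10

Step 3 commits the fallacy of affirming the consequent. The known fact 'divisible by 10 → even' does NOT imply 'even → divisible by 10'. That would be the converse, which is false. For example, 12 is even but 12 ÷ 10 = 1.20, which is not an integer.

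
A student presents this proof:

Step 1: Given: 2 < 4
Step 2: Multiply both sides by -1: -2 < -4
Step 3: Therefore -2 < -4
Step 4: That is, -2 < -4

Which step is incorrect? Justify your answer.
Step 2: Multiply both sides by -1: -2 < -4

Step 2 multiplies both sides by -1 but fails to reverse the inequality sign. When multiplying (or dividing) an inequality by a negative number, the direction must be reversed. Since 2 < 4, we should get -2 > -4, i.e., -2 > -4.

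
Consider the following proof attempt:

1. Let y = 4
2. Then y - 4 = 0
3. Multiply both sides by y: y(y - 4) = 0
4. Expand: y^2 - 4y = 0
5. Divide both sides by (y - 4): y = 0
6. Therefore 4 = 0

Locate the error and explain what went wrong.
Step 5: Divide both sides by (y - 4): y = 0

Step 5 divides both sides by (y - 4). However, since y = 4, we have (y - 4) = 0. Division by zero is undefined, making this step invalid.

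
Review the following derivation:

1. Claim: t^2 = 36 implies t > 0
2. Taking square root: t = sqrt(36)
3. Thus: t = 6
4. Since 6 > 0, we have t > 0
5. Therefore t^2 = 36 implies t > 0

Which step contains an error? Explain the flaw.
Step 2: Taking square root: t = sqrt(36)

Step 2 takes the square root and assumes the positive root only. The equation t^2 = 36 actually has two solutions: t = 6 and t = -6. The proof silently assumes t > 0 without justification, then uses this assumption to conclude t > 0, which is circular. The counterexample t = -6 shows the claim is false.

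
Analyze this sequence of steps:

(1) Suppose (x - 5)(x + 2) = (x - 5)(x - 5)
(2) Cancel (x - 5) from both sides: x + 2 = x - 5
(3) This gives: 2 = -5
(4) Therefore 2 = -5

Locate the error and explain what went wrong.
Step 2: Cancel (x - 5) from both sides: x + 2 = x - 5

Step 2 cancels (x - 5) from both sides. This is only valid if (x - 5) ≠ 0, i.e., x ≠ 5. When x = 5, both sides equal zero regardless of the other factors. The correct approach requires considering x = 5 as a separate case.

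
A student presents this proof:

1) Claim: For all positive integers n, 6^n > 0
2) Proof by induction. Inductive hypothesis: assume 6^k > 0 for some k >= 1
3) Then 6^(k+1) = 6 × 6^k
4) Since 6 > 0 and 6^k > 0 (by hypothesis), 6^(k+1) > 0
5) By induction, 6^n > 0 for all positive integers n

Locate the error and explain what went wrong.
Step 5: By induction, 6^n > 0 for all positive integers n

Step 5 concludes the proof by induction, but no base case was ever established. A valid induction proof requires: (1) a base case proving 6^1 > 0, and (2) an inductive step showing IF 6^k > 0 THEN 6^(k+1) > 0. Steps 2-4 correctly establish the inductive step, but without the base case the conclusion in step 5 does not follow.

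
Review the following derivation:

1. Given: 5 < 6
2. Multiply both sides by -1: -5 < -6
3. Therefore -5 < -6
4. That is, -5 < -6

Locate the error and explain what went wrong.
Step 2: Multiply both sides by -1: -5 < -6

Step 2 multiplies both sides by -1 but fails to reverse the inequality sign. When multiplying (or dividing) an inequality by a negative number, the direction must be reversed. Since 5 < 6, we should get -5 > -6, i.e., -5 > -6.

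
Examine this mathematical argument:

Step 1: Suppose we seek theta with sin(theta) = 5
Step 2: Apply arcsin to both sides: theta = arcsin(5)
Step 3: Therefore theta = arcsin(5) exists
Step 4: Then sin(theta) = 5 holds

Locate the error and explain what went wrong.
Step 2: Apply arcsin to both sides: theta = arcsin(5)

Step 2 applies arcsin to 5. However, arcsin(x) is only defined for x in [-1, 1] because sin(theta) can only produce values in that range. Since |5| > 1, arcsin(5) is undefined. There is no angle whose sine equals 5.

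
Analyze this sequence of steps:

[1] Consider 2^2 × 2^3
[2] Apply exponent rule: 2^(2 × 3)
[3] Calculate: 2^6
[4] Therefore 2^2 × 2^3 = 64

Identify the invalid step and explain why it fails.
Step 2: Apply exponent rule: 2^(2 × 3)

Step 2 incorrectly states that a^b × a^c = a^(b×c). The correct rule is a^b × a^c = a^(b+c). The actual value is 2^2 × 2^3 = 2^5 = 32, not 2^6 = 64.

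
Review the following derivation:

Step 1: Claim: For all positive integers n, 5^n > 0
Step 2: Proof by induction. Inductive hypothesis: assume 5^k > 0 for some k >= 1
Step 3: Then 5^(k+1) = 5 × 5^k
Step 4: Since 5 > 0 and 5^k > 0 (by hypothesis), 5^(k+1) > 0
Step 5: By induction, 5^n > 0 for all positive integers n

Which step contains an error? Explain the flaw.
Step 5: By induction, 5^n > 0 for all positive integers n

Step 5 concludes the proof by induction, but no base case was ever established. A valid induction proof requires: (1) a base case proving 5^1 > 0, and (2) an inductive step showing IF 5^k > 0 THEN 5^(k+1) > 0. Steps 2-4 correctly establish the inductive step, but without the base case the conclusion in step 5 does not follow.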